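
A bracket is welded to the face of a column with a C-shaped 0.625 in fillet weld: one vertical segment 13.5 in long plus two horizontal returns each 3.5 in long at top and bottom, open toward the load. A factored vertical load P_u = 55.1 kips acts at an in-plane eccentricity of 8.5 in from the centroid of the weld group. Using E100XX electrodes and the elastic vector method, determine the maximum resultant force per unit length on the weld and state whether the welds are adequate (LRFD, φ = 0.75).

f_max ≈ 7.78 kip/in; adequate

E100XX → F_EXX = 100 ksi.
Total weld length L_w = 20.5 in. Treat welds as unit-width lines.
Centroid: x̄ = 2×3.5×1.75 / 20.5 = 0.5976 in from the vertical weld.
Polar moment about centroid: J = I_x + I_y = [13.5³/12 + 2×3.5×6.75²] + [13.5×0.5976² + 2(3.5³/12 + 3.5×1.152²)] = 545.2 in³.
Direct shear f_v = P/L_w = 55.1 / 20.5 = 2.688 kip/in (vertical).
Torsion M = P·e = 55.1 × 8.5 = 468.35 kip·in.
Critical point at (x, y) = (2.902, 6.75) from centroid. f_tx = M·y/J = 5.798 kip/in; f_ty = M·x/J = 2.493 kip/in.
Resultant f_max = √[f_tx² + (f_v + f_ty)²] = √[5.798² + (2.688 + 2.493)²] = 7.776 kip/in.
Capacity per unit length: φr_n = 0.75 × 0.6 × 100 × (0.707 × 0.625) = 19.88 kip/in.
7.776 ≤ 19.88 → adequate.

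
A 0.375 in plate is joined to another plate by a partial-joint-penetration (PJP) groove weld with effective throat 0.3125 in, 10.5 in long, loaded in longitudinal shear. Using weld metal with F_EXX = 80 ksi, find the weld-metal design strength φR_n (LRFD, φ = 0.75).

φR_n ≈ 118 kip

Effective throat (given) t_e = 0.3125 in.
A_we = 0.3125 × 10.5 = 3.281 in².
F_nw = 0.6 F_EXX = 48 ksi.
φR_n = 0.75 × 48 × 3.281 = 118.1 kip.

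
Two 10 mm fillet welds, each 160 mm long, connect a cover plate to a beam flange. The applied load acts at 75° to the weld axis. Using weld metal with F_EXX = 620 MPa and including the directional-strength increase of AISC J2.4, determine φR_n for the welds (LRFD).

t_e = 0.707 × 10 = 7.07 mm; A_we = 7.07 × 320 = 2262 mm².
Directional factor: 1.0 + 0.5 sin^1.5(75°) = 1.475.
F_nw = 0.6 × 620 × 1.475 = 548.6 MPa.
φR_n = 0.75 × 548.6 × 2262 × 10⁻³ = 930.8 kN.

φR_n ≈ 931 kN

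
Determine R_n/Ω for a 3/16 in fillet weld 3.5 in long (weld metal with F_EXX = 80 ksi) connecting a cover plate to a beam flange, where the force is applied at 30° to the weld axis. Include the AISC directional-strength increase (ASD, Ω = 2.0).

t_e = 0.707 × 0.1875 = 0.1326 in; A_we = 0.1326 × 3.5 = 0.464 in².
Directional factor: 1.0 + 0.5 sin^1.5(30°) = 1.177.
F_nw = 0.6 × 80 × 1.177 = 56.49 ksi.
R_n/Ω = (56.49 × 0.464) / 2.0 = 13.1 kips.

R_n/Ω ≈ 13.1 kips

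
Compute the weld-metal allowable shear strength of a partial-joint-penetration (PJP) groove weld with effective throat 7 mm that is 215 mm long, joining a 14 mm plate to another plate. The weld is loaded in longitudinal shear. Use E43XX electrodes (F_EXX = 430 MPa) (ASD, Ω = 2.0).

Effective throat (given) t_e = 7 mm.
A_we = 7 × 215 = 1505 mm².
F_nw = 0.6 F_EXX = 258 MPa.
R_n/Ω = (258 × 1505) / 2.0 × 10⁻³ = 194.1 kN.

R_n/Ω ≈ 194 kN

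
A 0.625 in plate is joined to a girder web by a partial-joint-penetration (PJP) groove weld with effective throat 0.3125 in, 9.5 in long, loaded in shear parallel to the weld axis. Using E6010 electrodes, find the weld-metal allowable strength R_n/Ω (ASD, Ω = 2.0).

E60XX → F_EXX = 60 ksi.
Effective throat (given) t_e = 0.3125 in.
A_we = 0.3125 × 9.5 = 2.969 in².
F_nw = 0.6 F_EXX = 36 ksi.
R_n/Ω = (36 × 2.969) / 2.0 = 53.44 kip.

R_n/Ω ≈ 53.4 kip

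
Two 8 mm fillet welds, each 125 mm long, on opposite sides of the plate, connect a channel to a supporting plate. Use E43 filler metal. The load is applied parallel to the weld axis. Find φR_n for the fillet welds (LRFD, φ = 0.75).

E43XX → F_EXX = 430 MPa.
Effective throat t_e = 0.707 × 8 = 5.656 mm.
Total length L = 250 mm; A_we = 5.656 × 250 = 1414 mm².
F_nw = 0.6 F_EXX = 0.6 × 430 = 258 MPa.
φR_n = 0.75 × 258 × 1414 × 10⁻³ = 273.6 kN.

φR_n ≈ 274 kN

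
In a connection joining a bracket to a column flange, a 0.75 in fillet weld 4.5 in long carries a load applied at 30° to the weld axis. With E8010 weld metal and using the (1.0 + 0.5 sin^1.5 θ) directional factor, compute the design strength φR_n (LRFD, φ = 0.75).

E80XX → F_EXX = 80 ksi.
t_e = 0.707 × 0.75 = 0.5302 in; A_we = 0.5302 × 4.5 = 2.386 in².
Directional factor: 1.0 + 0.5 sin^1.5(30°) = 1.177.
F_nw = 0.6 × 80 × 1.177 = 56.49 ksi.
φR_n = 0.75 × 56.49 × 2.386 = 101.1 kip.

φR_n ≈ 101 kip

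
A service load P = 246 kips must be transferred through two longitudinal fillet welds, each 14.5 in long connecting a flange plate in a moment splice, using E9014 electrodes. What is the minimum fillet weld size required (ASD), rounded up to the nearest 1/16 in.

w = 1/2 in

E90XX → F_EXX = 90 ksi.
Total weld length L = 29 in.
Required throat t_e = P × Ω / (0.6 F_EXX × L) = 246 × 2.0 / (0.6 × 90 × 29) = 0.3142 in.
Required leg w = t_e / 0.707 = 0.4444 in → use 1/2 in.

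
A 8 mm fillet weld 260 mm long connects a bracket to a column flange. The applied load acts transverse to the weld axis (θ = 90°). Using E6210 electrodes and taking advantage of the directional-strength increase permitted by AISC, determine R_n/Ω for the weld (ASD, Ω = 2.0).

R_n/Ω ≈ 410 kN

E62XX → F_EXX = 620 MPa.
t_e = 0.707 × 8 = 5.656 mm; A_we = 5.656 × 260 = 1471 mm².
Directional factor: 1.0 + 0.5 sin^1.5(90°) = 1.5.
F_nw = 0.6 × 620 × 1.5 = 558 MPa.
R_n/Ω = (558 × 1471) / 2.0 × 10⁻³ = 410.3 kN.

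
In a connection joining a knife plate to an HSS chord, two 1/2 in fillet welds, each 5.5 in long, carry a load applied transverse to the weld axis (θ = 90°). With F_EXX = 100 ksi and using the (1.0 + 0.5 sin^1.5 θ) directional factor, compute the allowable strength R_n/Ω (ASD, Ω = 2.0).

R_n/Ω ≈ 175 kip

t_e = 0.707 × 0.5 = 0.3535 in; A_we = 0.3535 × 11 = 3.888 in².
Directional factor: 1.0 + 0.5 sin^1.5(90°) = 1.5.
F_nw = 0.6 × 100 × 1.5 = 90 ksi.
R_n/Ω = (90 × 3.888) / 2.0 = 175 kip.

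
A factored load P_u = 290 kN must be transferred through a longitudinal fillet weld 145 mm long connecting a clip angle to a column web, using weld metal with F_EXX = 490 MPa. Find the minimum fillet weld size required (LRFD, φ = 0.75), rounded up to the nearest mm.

Total weld length L = 145 mm.
Required throat t_e = P_u / (φ × 0.6 F_EXX × L) = 290 / (0.75 × 0.6 × 490 × 145 × 10⁻³) = 9.07 mm.
Required leg w = t_e / 0.707 = 12.83 mm → use 13 mm.

w = 13 mm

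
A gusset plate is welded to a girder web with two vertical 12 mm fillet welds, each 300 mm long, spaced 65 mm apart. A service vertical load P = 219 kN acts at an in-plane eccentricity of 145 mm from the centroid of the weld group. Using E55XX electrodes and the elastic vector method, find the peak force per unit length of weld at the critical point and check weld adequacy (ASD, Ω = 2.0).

E55XX → F_EXX = 550 MPa.
Total weld length L_w = 600 mm. Treat welds as unit-width lines.
Polar moment about centroid: J = 2[d³/12 + d(b/2)²] = 2[300³/12 + 300×32.5²] = 5134000 mm³.
Direct shear f_v = P/L_w = 219×10³ / 600 = 365 N/mm (vertical).
Torsion M = P·e = 219×10³ × 145 = 31755000 N·mm.
Critical point at (x, y) = (32.5, 150) from centroid. f_tx = M·y/J = 927.8 N/mm; f_ty = M·x/J = 201 N/mm.
Resultant f_max = √[f_tx² + (f_v + f_ty)²] = √[927.8² + (365 + 201)²] = 1087 N/mm.
Capacity per unit length: r_n/Ω = (1/2.0) × 0.6 × 550 × (0.707 × 12) = 1400 N/mm.
1087 ≤ 1400 → adequate.

f_max ≈ 1090 N/mm; adequate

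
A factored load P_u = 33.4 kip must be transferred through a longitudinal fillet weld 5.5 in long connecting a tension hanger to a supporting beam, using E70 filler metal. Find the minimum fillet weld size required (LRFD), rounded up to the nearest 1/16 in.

E70XX → F_EXX = 70 ksi.
Total weld length L = 5.5 in.
Required throat t_e = P_u / (φ × 0.6 F_EXX × L) = 33.4 / (0.75 × 0.6 × 70 × 5.5) = 0.1928 in.
Required leg w = t_e / 0.707 = 0.2727 in → use 5/16 in.

w = 5/16 in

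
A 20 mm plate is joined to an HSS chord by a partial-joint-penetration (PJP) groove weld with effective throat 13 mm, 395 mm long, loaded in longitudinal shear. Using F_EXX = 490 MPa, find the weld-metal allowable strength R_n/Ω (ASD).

Effective throat (given) t_e = 13 mm.
A_we = 13 × 395 = 5135 mm².
F_nw = 0.6 F_EXX = 294 MPa.
R_n/Ω = (294 × 5135) / 2.0 × 10⁻³ = 754.8 kN.

R_n/Ω ≈ 755 kN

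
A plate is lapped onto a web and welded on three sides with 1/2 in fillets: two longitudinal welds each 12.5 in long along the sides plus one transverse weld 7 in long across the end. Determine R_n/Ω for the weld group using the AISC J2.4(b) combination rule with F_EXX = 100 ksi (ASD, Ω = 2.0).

t_e = 0.707 × 0.5 = 0.3535 in.
R_nwl = 0.6 × 100 × 0.3535 × 25 = 530.2 kip (longitudinal, 2 welds).
R_nwt = 0.6 × 100 × 0.3535 × 7 = 148.5 kip (transverse, base value).
(i) R_nwl + R_nwt = 678.7 kip; (ii) 0.85 R_nwl + 1.5 R_nwt = 673.4 kip.
R_n = max = 678.7 kip [governs: (i)]; R_n/Ω = 339.4 kip.

R_n/Ω ≈ 339 kip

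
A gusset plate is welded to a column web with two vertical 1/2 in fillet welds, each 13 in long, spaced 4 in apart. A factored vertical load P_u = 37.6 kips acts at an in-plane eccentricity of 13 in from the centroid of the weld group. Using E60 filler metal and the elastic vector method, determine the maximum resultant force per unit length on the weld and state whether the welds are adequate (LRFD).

E60XX → F_EXX = 60 ksi.
Total weld length L_w = 26 in. Treat welds as unit-width lines.
Polar moment about centroid: J = 2[d³/12 + d(b/2)²] = 2[13³/12 + 13×2²] = 470.2 in³.
Direct shear f_v = P/L_w = 37.6 / 26 = 1.446 kip/in (vertical).
Torsion M = P·e = 37.6 × 13 = 488.8 kip·in.
Critical point at (x, y) = (2, 6.5) from centroid. f_tx = M·y/J = 6.758 kip/in; f_ty = M·x/J = 2.079 kip/in.
Resultant f_max = √[f_tx² + (f_v + f_ty)²] = √[6.758² + (1.446 + 2.079)²] = 7.622 kip/in.
Capacity per unit length: φr_n = 0.75 × 0.6 × 60 × (0.707 × 0.5) = 9.544 kip/in.
7.622 ≤ 9.544 → adequate.

f_max ≈ 7.62 kip/in; adequate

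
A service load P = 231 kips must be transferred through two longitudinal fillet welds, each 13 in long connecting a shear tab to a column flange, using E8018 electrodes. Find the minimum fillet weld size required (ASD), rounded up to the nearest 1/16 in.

w = 9/16 in

E80XX → F_EXX = 80 ksi.
Total weld length L = 26 in.
Required throat t_e = P × Ω / (0.6 F_EXX × L) = 231 × 2.0 / (0.6 × 80 × 26) = 0.3702 in.
Required leg w = t_e / 0.707 = 0.5236 in → use 9/16 in.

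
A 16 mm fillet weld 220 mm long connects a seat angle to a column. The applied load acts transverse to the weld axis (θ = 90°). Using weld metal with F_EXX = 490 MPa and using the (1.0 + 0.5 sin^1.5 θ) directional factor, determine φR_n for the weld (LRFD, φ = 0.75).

t_e = 0.707 × 16 = 11.31 mm; A_we = 11.31 × 220 = 2489 mm².
Directional factor: 1.0 + 0.5 sin^1.5(90°) = 1.5.
F_nw = 0.6 × 490 × 1.5 = 441 MPa.
φR_n = 0.75 × 441 × 2489 × 10⁻³ = 823.1 kN.

φR_n ≈ 823 kN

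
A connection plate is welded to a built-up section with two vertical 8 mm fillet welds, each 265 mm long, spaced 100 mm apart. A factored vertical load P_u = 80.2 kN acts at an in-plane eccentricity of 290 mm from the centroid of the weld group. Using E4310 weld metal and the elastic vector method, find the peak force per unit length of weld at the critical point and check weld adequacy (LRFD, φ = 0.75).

f_max ≈ 810 N/mm; adequate

E43XX → F_EXX = 430 MPa.
Total weld length L_w = 530 mm. Treat welds as unit-width lines.
Polar moment about centroid: J = 2[d³/12 + d(b/2)²] = 2[265³/12 + 265×50²] = 4427000 mm³.
Direct shear f_v = P/L_w = 80.2×10³ / 530 = 151.3 N/mm (vertical).
Torsion M = P·e = 80.2×10³ × 290 = 23258000 N·mm.
Critical point at (x, y) = (50, 132.5) from centroid. f_tx = M·y/J = 696.2 N/mm; f_ty = M·x/J = 262.7 N/mm.
Resultant f_max = √[f_tx² + (f_v + f_ty)²] = √[696.2² + (151.3 + 262.7)²] = 810 N/mm.
Capacity per unit length: φr_n = 0.75 × 0.6 × 430 × (0.707 × 8) = 1094 N/mm.
810 ≤ 1094 → adequate.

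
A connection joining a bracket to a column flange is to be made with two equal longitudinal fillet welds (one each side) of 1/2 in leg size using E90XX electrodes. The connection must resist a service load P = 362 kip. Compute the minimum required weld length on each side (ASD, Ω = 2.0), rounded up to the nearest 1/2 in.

L = 19 in on each side

E90XX → F_EXX = 90 ksi.
Throat t_e = 0.707 × 0.5 = 0.3535 in.
r_n/Ω = (0.6 × 90 × 0.3535) / 2.0 = 9.544 kip/in.
L_req = P / (r_n/Ω) = 362 / 9.544 = 37.93 in total.
Per side: 37.93 / 2 = 18.96 in.
Round up → use L = 19 in on each side.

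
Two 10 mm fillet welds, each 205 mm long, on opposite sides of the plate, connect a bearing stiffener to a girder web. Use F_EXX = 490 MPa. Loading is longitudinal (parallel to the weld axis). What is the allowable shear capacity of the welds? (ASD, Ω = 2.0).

R_n/Ω ≈ 426 kN

Effective throat t_e = 0.707 × 10 = 7.07 mm.
Total length L = 410 mm; A_we = 7.07 × 410 = 2899 mm².
F_nw = 0.6 F_EXX = 0.6 × 490 = 294 MPa.
R_n = 294 × 2899 × 10⁻³ = 852.2 kN; R_n/Ω = 852.2/2.0 = 426.1 kN.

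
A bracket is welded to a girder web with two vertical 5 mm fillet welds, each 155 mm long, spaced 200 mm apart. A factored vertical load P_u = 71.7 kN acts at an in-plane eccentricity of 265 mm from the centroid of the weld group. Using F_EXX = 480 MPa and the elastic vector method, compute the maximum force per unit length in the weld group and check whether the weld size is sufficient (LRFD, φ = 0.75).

f_max ≈ 841 N/mm; NOT adequate

Total weld length L_w = 310 mm. Treat welds as unit-width lines.
Polar moment about centroid: J = 2[d³/12 + d(b/2)²] = 2[155³/12 + 155×100²] = 3721000 mm³.
Direct shear f_v = P/L_w = 71.7×10³ / 310 = 231.3 N/mm (vertical).
Torsion M = P·e = 71.7×10³ × 265 = 19000000 N·mm.
Critical point at (x, y) = (100, 77.5) from centroid. f_tx = M·y/J = 395.8 N/mm; f_ty = M·x/J = 510.7 N/mm.
Resultant f_max = √[f_tx² + (f_v + f_ty)²] = √[395.8² + (231.3 + 510.7)²] = 840.9 N/mm.
Capacity per unit length: φr_n = 0.75 × 0.6 × 480 × (0.707 × 5) = 763.6 N/mm.
840.9 > 763.6 → NOT adequate.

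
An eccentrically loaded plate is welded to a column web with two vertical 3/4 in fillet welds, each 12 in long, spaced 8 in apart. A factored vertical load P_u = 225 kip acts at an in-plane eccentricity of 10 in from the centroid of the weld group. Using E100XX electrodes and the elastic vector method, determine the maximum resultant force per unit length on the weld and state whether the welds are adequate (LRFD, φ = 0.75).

f_max ≈ 30.4 kip/in; NOT adequate

E100XX → F_EXX = 100 ksi.
Total weld length L_w = 24 in. Treat welds as unit-width lines.
Polar moment about centroid: J = 2[d³/12 + d(b/2)²] = 2[12³/12 + 12×4²] = 672 in³.
Direct shear f_v = P/L_w = 225 / 24 = 9.375 kip/in (vertical).
Torsion M = P·e = 225 × 10 = 2250 kip·in.
Critical point at (x, y) = (4, 6) from centroid. f_tx = M·y/J = 20.09 kip/in; f_ty = M·x/J = 13.39 kip/in.
Resultant f_max = √[f_tx² + (f_v + f_ty)²] = √[20.09² + (9.375 + 13.39)²] = 30.36 kip/in.
Capacity per unit length: φr_n = 0.75 × 0.6 × 100 × (0.707 × 0.75) = 23.86 kip/in.
30.36 > 23.86 → NOT adequate.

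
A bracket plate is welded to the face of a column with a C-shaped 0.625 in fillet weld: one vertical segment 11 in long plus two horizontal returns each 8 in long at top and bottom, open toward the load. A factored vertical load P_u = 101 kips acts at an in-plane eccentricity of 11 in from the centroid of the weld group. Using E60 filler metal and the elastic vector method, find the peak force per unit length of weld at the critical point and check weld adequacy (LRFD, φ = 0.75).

f_max ≈ 14.1 kip/in; NOT adequate

E60XX → F_EXX = 60 ksi.
Total weld length L_w = 27 in. Treat welds as unit-width lines.
Centroid: x̄ = 2×8×4 / 27 = 2.37 in from the vertical weld.
Polar moment about centroid: J = I_x + I_y = [11³/12 + 2×8×5.5²] + [11×2.37² + 2(8³/12 + 8×1.63²)] = 784.5 in³.
Direct shear f_v = P/L_w = 101 / 27 = 3.741 kip/in (vertical).
Torsion M = P·e = 101 × 11 = 1111 kip·in.
Critical point at (x, y) = (5.63, 5.5) from centroid. f_tx = M·y/J = 7.789 kip/in; f_ty = M·x/J = 7.972 kip/in.
Resultant f_max = √[f_tx² + (f_v + f_ty)²] = √[7.789² + (3.741 + 7.972)²] = 14.07 kip/in.
Capacity per unit length: φr_n = 0.75 × 0.6 × 60 × (0.707 × 0.625) = 11.93 kip/in.
14.07 > 11.93 → NOT adequate.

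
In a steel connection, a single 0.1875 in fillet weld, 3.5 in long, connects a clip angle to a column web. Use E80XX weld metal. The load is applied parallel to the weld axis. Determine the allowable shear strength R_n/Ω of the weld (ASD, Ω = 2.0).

E80XX → F_EXX = 80 ksi.
Effective throat t_e = 0.707 × 0.1875 = 0.1326 in.
Total length L = 3.5 in; A_we = 0.1326 × 3.5 = 0.464 in².
F_nw = 0.6 F_EXX = 0.6 × 80 = 48 ksi.
R_n = 48 × 0.464 = 22.27 kip; R_n/Ω = 22.27/2.0 = 11.14 kip.

R_n/Ω ≈ 11.1 kip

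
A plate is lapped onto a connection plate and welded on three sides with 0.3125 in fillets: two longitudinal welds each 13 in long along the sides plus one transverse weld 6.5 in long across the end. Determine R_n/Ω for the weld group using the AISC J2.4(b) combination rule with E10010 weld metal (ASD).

R_n/Ω ≈ 215 kip

E100XX → F_EXX = 100 ksi.
t_e = 0.707 × 0.3125 = 0.2209 in.
R_nwl = 0.6 × 100 × 0.2209 × 26 = 344.7 kip (longitudinal, 2 welds).
R_nwt = 0.6 × 100 × 0.2209 × 6.5 = 86.17 kip (transverse, base value).
(i) R_nwl + R_nwt = 430.8 kip; (ii) 0.85 R_nwl + 1.5 R_nwt = 422.2 kip.
R_n = max = 430.8 kip [governs: (i)]; R_n/Ω = 215.4 kip.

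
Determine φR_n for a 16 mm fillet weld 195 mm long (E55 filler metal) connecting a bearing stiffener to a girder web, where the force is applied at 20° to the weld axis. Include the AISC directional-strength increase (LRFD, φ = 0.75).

E55XX → F_EXX = 550 MPa.
t_e = 0.707 × 16 = 11.31 mm; A_we = 11.31 × 195 = 2206 mm².
Directional factor: 1.0 + 0.5 sin^1.5(20°) = 1.1.
F_nw = 0.6 × 550 × 1.1 = 363 MPa.
φR_n = 0.75 × 363 × 2206 × 10⁻³ = 600.5 kN.

φR_n ≈ 601 kN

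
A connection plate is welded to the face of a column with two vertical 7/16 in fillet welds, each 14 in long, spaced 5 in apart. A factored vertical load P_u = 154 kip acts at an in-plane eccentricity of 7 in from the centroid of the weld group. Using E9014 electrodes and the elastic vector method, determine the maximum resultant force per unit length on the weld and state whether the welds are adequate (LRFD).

f_max ≈ 15.4 kip/in; NOT adequate

E90XX → F_EXX = 90 ksi.
Total weld length L_w = 28 in. Treat welds as unit-width lines.
Polar moment about centroid: J = 2[d³/12 + d(b/2)²] = 2[14³/12 + 14×2.5²] = 632.3 in³.
Direct shear f_v = P/L_w = 154 / 28 = 5.5 kip/in (vertical).
Torsion M = P·e = 154 × 7 = 1078 kip·in.
Critical point at (x, y) = (2.5, 7) from centroid. f_tx = M·y/J = 11.93 kip/in; f_ty = M·x/J = 4.262 kip/in.
Resultant f_max = √[f_tx² + (f_v + f_ty)²] = √[11.93² + (5.5 + 4.262)²] = 15.42 kip/in.
Capacity per unit length: φr_n = 0.75 × 0.6 × 90 × (0.707 × 0.4375) = 12.53 kip/in.
15.42 > 12.53 → NOT adequate.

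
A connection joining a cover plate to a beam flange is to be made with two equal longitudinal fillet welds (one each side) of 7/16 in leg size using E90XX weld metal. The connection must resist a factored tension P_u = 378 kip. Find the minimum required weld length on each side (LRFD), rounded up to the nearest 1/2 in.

E90XX → F_EXX = 90 ksi.
Throat t_e = 0.707 × 0.4375 = 0.3093 in.
φr_n = 0.75 × 0.6 × 90 × 0.3093 = 12.53 kip/in.
L_req = P_u / φr_n = 378 / 12.53 = 30.17 in total.
Per side: 30.17 / 2 = 15.09 in.
Round up → use L = 15.5 in on each side.

L = 15.5 in on each side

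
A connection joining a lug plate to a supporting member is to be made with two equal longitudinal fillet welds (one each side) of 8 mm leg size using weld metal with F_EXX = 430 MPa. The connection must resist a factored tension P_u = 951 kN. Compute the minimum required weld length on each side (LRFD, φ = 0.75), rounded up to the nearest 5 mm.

Throat t_e = 0.707 × 8 = 5.656 mm.
φr_n = 0.75 × 0.6 × 430 × 5.656 × 10⁻³ = 1.094 kN/mm.
L_req = P_u / φr_n = 951 / 1.094 = 868.9 mm total.
Per side: 868.9 / 2 = 434.5 mm.
Round up → use L = 435 mm on each side.

L = 435 mm on each side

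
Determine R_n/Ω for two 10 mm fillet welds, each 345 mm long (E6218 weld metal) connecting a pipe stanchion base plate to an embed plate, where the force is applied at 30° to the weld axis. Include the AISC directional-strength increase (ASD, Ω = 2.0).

R_n/Ω ≈ 1070 kN

E62XX → F_EXX = 620 MPa.
t_e = 0.707 × 10 = 7.07 mm; A_we = 7.07 × 690 = 4878 mm².
Directional factor: 1.0 + 0.5 sin^1.5(30°) = 1.177.
F_nw = 0.6 × 620 × 1.177 = 437.8 MPa.
R_n/Ω = (437.8 × 4878) / 2.0 × 10⁻³ = 1068 kN.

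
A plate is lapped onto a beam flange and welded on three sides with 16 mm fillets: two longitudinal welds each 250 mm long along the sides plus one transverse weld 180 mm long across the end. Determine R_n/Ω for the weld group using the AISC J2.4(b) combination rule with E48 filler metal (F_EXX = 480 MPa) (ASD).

R_n/Ω ≈ 1130 kN

t_e = 0.707 × 16 = 11.31 mm.
R_nwl = 0.6 × 480 × 11.31 × 500 × 10⁻³ = 1629 kN (longitudinal, 2 welds).
R_nwt = 0.6 × 480 × 11.31 × 180 × 10⁻³ = 586.4 kN (transverse, base value).
(i) R_nwl + R_nwt = 2215 kN; (ii) 0.85 R_nwl + 1.5 R_nwt = 2264 kN.
R_n = max = 2264 kN [governs: (ii)]; R_n/Ω = 1132 kN.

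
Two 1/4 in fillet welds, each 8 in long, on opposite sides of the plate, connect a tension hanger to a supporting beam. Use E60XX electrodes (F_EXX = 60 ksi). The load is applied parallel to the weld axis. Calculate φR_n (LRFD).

Effective throat t_e = 0.707 × 0.25 = 0.1767 in.
Total length L = 16 in; A_we = 0.1767 × 16 = 2.828 in².
F_nw = 0.6 F_EXX = 0.6 × 60 = 36 ksi.
φR_n = 0.75 × 36 × 2.828 = 76.36 kip.

φR_n ≈ 76.4 kip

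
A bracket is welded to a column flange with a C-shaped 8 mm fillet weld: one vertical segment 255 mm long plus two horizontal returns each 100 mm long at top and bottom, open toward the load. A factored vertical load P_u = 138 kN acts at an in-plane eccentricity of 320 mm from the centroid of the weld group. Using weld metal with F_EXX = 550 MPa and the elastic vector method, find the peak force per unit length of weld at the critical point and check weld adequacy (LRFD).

f_max ≈ 1480 N/mm; NOT adequate

Total weld length L_w = 455 mm. Treat welds as unit-width lines.
Centroid: x̄ = 2×100×50 / 455 = 21.98 mm from the vertical weld.
Polar moment about centroid: J = I_x + I_y = [255³/12 + 2×100×127.5²] + [255×21.98² + 2(100³/12 + 100×28.02²)] = 5080000 mm³.
Direct shear f_v = P/L_w = 138×10³ / 455 = 303.3 N/mm (vertical).
Torsion M = P·e = 138×10³ × 320 = 44160000 N·mm.
Critical point at (x, y) = (78.02, 127.5) from centroid. f_tx = M·y/J = 1108 N/mm; f_ty = M·x/J = 678.2 N/mm.
Resultant f_max = √[f_tx² + (f_v + f_ty)²] = √[1108² + (303.3 + 678.2)²] = 1481 N/mm.
Capacity per unit length: φr_n = 0.75 × 0.6 × 550 × (0.707 × 8) = 1400 N/mm.
1481 > 1400 → NOT adequate.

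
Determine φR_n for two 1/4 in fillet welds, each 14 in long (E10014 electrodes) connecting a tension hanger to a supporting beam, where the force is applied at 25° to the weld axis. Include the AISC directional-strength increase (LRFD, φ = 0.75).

φR_n ≈ 253 kips

E100XX → F_EXX = 100 ksi.
t_e = 0.707 × 0.25 = 0.1767 in; A_we = 0.1767 × 28 = 4.949 in².
Directional factor: 1.0 + 0.5 sin^1.5(25°) = 1.137.
F_nw = 0.6 × 100 × 1.137 = 68.24 ksi.
φR_n = 0.75 × 68.24 × 4.949 = 253.3 kips.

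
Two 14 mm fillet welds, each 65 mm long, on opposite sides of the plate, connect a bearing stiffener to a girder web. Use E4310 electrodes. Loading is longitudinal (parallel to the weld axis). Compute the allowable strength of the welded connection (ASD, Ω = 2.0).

E43XX → F_EXX = 430 MPa.
Effective throat t_e = 0.707 × 14 = 9.898 mm.
Total length L = 130 mm; A_we = 9.898 × 130 = 1287 mm².
F_nw = 0.6 F_EXX = 0.6 × 430 = 258 MPa.
R_n = 258 × 1287 × 10⁻³ = 332 kN; R_n/Ω = 332/2.0 = 166 kN.

R_n/Ω ≈ 166 kN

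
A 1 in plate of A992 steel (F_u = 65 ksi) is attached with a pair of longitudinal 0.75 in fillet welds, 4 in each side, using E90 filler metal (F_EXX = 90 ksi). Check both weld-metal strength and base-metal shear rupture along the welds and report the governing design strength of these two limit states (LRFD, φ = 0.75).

φR_n ≈ 172 kip (weld metal governs)

t_e = 0.707 × 0.75 = 0.5302 in; L = 8 in.
Weld metal: φR_n = 0.75 × 0.6 × 90 × 0.5302 × 8 = 171.8 kip.
Base metal (shear rupture): φR_n = 0.75 × 0.6 × 65 × 1 × 8 = 234 kip.
Governing: weld metal.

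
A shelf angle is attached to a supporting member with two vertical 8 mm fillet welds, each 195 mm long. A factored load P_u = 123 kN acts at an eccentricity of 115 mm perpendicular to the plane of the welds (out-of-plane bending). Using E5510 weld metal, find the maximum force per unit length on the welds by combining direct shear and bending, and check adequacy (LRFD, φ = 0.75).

f_max ≈ 1160 N/mm; adequate

E55XX → F_EXX = 550 MPa.
L_w = 2 × 195 = 390 mm; section modulus (unit throat) S = 2 × L²/6 = 12680 mm².
Direct shear f_v = P/L_w = 123×10³/390 = 315.4 N/mm.
Moment M = P × e = 123×10³ × 115 = 14145000 N·mm; bending f_b = M/S = 1116 N/mm.
f_max = √(f_v² + f_b²) = √(315.4² + 1116²) = 1160 N/mm.
φr_n = 0.75 × 0.6 × 550 × (0.707 × 8) = 1400 N/mm → adequate.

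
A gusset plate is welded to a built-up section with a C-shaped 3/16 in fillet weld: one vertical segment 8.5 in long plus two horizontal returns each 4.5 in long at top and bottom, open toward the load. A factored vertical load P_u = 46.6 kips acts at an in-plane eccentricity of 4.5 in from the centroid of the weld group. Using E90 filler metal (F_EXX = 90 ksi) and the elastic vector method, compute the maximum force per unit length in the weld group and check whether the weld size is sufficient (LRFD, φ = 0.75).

f_max ≈ 6.51 kip/in; NOT adequate

Total weld length L_w = 17.5 in. Treat welds as unit-width lines.
Centroid: x̄ = 2×4.5×2.25 / 17.5 = 1.157 in from the vertical weld.
Polar moment about centroid: J = I_x + I_y = [8.5³/12 + 2×4.5×4.25²] + [8.5×1.157² + 2(4.5³/12 + 4.5×1.093²)] = 251.1 in³.
Direct shear f_v = P/L_w = 46.6 / 17.5 = 2.663 kip/in (vertical).
Torsion M = P·e = 46.6 × 4.5 = 209.7 kip·in.
Critical point at (x, y) = (3.343, 4.25) from centroid. f_tx = M·y/J = 3.55 kip/in; f_ty = M·x/J = 2.792 kip/in.
Resultant f_max = √[f_tx² + (f_v + f_ty)²] = √[3.55² + (2.663 + 2.792)²] = 6.508 kip/in.
Capacity per unit length: φr_n = 0.75 × 0.6 × 90 × (0.707 × 0.1875) = 5.369 kip/in.
6.508 > 5.369 → NOT adequate.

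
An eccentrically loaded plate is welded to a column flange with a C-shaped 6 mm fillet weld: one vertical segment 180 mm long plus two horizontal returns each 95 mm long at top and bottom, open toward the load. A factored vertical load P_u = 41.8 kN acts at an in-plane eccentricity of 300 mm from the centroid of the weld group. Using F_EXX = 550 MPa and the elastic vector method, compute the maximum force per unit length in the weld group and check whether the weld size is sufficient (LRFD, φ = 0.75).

f_max ≈ 679 N/mm; adequate

Total weld length L_w = 370 mm. Treat welds as unit-width lines.
Centroid: x̄ = 2×95×47.5 / 370 = 24.39 mm from the vertical weld.
Polar moment about centroid: J = I_x + I_y = [180³/12 + 2×95×90²] + [180×24.39² + 2(95³/12 + 95×23.11²)] = 2376000 mm³.
Direct shear f_v = P/L_w = 41.8×10³ / 370 = 113 N/mm (vertical).
Torsion M = P·e = 41.8×10³ × 300 = 12540000 N·mm.
Critical point at (x, y) = (70.61, 90) from centroid. f_tx = M·y/J = 474.9 N/mm; f_ty = M·x/J = 372.6 N/mm.
Resultant f_max = √[f_tx² + (f_v + f_ty)²] = √[474.9² + (113 + 372.6)²] = 679.2 N/mm.
Capacity per unit length: φr_n = 0.75 × 0.6 × 550 × (0.707 × 6) = 1050 N/mm.
679.2 ≤ 1050 → adequate.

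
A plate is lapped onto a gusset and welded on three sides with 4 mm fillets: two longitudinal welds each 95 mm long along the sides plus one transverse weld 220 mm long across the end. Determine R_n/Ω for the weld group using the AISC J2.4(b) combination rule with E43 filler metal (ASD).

E43XX → F_EXX = 430 MPa.
t_e = 0.707 × 4 = 2.828 mm.
R_nwl = 0.6 × 430 × 2.828 × 190 × 10⁻³ = 138.6 kN (longitudinal, 2 welds).
R_nwt = 0.6 × 430 × 2.828 × 220 × 10⁻³ = 160.5 kN (transverse, base value).
(i) R_nwl + R_nwt = 299.1 kN; (ii) 0.85 R_nwl + 1.5 R_nwt = 358.6 kN.
R_n = max = 358.6 kN [governs: (ii)]; R_n/Ω = 179.3 kN.

R_n/Ω ≈ 179 kN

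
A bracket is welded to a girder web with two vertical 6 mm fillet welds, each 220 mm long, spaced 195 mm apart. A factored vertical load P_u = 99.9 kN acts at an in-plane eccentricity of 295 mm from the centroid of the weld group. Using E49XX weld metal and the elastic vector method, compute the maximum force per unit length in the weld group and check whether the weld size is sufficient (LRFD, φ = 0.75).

f_max ≈ 894 N/mm; adequate

E49XX → F_EXX = 490 MPa.
Total weld length L_w = 440 mm. Treat welds as unit-width lines.
Polar moment about centroid: J = 2[d³/12 + d(b/2)²] = 2[220³/12 + 220×97.5²] = 5957000 mm³.
Direct shear f_v = P/L_w = 99.9×10³ / 440 = 227 N/mm (vertical).
Torsion M = P·e = 99.9×10³ × 295 = 29470000 N·mm.
Critical point at (x, y) = (97.5, 110) from centroid. f_tx = M·y/J = 544.2 N/mm; f_ty = M·x/J = 482.3 N/mm.
Resultant f_max = √[f_tx² + (f_v + f_ty)²] = √[544.2² + (227 + 482.3)²] = 894 N/mm.
Capacity per unit length: φr_n = 0.75 × 0.6 × 490 × (0.707 × 6) = 935.4 N/mm.
894 ≤ 935.4 → adequate.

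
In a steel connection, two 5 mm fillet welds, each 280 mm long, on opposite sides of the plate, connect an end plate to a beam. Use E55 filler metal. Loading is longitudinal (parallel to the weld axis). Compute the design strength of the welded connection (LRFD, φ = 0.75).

E55XX → F_EXX = 550 MPa.
Effective throat t_e = 0.707 × 5 = 3.535 mm.
Total length L = 560 mm; A_we = 3.535 × 560 = 1980 mm².
F_nw = 0.6 F_EXX = 0.6 × 550 = 330 MPa.
φR_n = 0.75 × 330 × 1980 × 10⁻³ = 490 kN.

φR_n ≈ 490 kN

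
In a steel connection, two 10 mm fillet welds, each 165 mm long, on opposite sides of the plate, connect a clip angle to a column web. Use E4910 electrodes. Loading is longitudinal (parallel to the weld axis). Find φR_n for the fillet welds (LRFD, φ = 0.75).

φR_n ≈ 514 kN

E49XX → F_EXX = 490 MPa.
Effective throat t_e = 0.707 × 10 = 7.07 mm.
Total length L = 330 mm; A_we = 7.07 × 330 = 2333 mm².
F_nw = 0.6 F_EXX = 0.6 × 490 = 294 MPa.
φR_n = 0.75 × 294 × 2333 × 10⁻³ = 514.4 kN.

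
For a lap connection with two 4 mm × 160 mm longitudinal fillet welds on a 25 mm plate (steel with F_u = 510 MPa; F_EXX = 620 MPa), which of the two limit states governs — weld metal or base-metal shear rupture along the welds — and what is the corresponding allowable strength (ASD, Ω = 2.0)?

R_n/Ω ≈ 168 kN (weld metal governs)

t_e = 0.707 × 4 = 2.828 mm; L = 320 mm.
Weld metal: R_n/Ω = (1/2.0) × 0.6 × 620 × 2.828 × 320 × 10⁻³ = 168.3 kN.
Base metal (shear rupture): R_n/Ω = (1/2.0) × 0.6 × 510 × 25 × 320 × 10⁻³ = 1224 kN.
Governing: weld metal.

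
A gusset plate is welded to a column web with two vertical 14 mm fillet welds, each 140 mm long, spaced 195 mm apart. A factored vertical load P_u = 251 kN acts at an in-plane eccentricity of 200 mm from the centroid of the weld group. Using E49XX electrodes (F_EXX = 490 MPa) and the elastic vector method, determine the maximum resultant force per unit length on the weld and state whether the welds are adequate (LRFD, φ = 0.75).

f_max ≈ 2710 N/mm; NOT adequate

Total weld length L_w = 280 mm. Treat welds as unit-width lines.
Polar moment about centroid: J = 2[d³/12 + d(b/2)²] = 2[140³/12 + 140×97.5²] = 3119000 mm³.
Direct shear f_v = P/L_w = 251×10³ / 280 = 896.4 N/mm (vertical).
Torsion M = P·e = 251×10³ × 200 = 50200000 N·mm.
Critical point at (x, y) = (97.5, 70) from centroid. f_tx = M·y/J = 1127 N/mm; f_ty = M·x/J = 1569 N/mm.
Resultant f_max = √[f_tx² + (f_v + f_ty)²] = √[1127² + (896.4 + 1569)²] = 2711 N/mm.
Capacity per unit length: φr_n = 0.75 × 0.6 × 490 × (0.707 × 14) = 2183 N/mm.
2711 > 2183 → NOT adequate.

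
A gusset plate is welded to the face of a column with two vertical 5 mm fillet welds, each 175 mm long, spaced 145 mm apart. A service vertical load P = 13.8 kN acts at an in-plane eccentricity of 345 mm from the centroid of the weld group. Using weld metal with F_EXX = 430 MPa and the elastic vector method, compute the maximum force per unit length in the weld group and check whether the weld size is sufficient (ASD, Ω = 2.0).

Total weld length L_w = 350 mm. Treat welds as unit-width lines.
Polar moment about centroid: J = 2[d³/12 + d(b/2)²] = 2[175³/12 + 175×72.5²] = 2733000 mm³.
Direct shear f_v = P/L_w = 13.8×10³ / 350 = 39.43 N/mm (vertical).
Torsion M = P·e = 13.8×10³ × 345 = 4761000 N·mm.
Critical point at (x, y) = (72.5, 87.5) from centroid. f_tx = M·y/J = 152.4 N/mm; f_ty = M·x/J = 126.3 N/mm.
Resultant f_max = √[f_tx² + (f_v + f_ty)²] = √[152.4² + (39.43 + 126.3)²] = 225.2 N/mm.
Capacity per unit length: r_n/Ω = (1/2.0) × 0.6 × 430 × (0.707 × 5) = 456 N/mm.
225.2 ≤ 456 → adequate.

f_max ≈ 225 N/mm; adequate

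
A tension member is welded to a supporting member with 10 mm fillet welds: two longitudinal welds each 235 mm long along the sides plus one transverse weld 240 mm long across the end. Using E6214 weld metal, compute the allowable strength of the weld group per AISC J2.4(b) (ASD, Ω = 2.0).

E62XX → F_EXX = 620 MPa.
t_e = 0.707 × 10 = 7.07 mm.
R_nwl = 0.6 × 620 × 7.07 × 470 × 10⁻³ = 1236 kN (longitudinal, 2 welds).
R_nwt = 0.6 × 620 × 7.07 × 240 × 10⁻³ = 631.2 kN (transverse, base value).
(i) R_nwl + R_nwt = 1867 kN; (ii) 0.85 R_nwl + 1.5 R_nwt = 1998 kN.
R_n = max = 1998 kN [governs: (ii)]; R_n/Ω = 998.8 kN.

R_n/Ω ≈ 999 kN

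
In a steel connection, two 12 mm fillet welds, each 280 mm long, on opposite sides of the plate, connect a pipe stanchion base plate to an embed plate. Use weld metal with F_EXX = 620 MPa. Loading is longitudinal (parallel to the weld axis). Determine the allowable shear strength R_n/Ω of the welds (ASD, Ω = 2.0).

R_n/Ω ≈ 884 kN

Effective throat t_e = 0.707 × 12 = 8.484 mm.
Total length L = 560 mm; A_we = 8.484 × 560 = 4751 mm².
F_nw = 0.6 F_EXX = 0.6 × 620 = 372 MPa.
R_n = 372 × 4751 × 10⁻³ = 1767 kN; R_n/Ω = 1767/2.0 = 883.7 kN.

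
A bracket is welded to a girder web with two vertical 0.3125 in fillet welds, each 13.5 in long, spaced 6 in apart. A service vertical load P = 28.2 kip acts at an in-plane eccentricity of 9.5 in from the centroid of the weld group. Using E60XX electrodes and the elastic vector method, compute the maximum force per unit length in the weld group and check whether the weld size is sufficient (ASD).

E60XX → F_EXX = 60 ksi.
Total weld length L_w = 27 in. Treat welds as unit-width lines.
Polar moment about centroid: J = 2[d³/12 + d(b/2)²] = 2[13.5³/12 + 13.5×3²] = 653.1 in³.
Direct shear f_v = P/L_w = 28.2 / 27 = 1.044 kip/in (vertical).
Torsion M = P·e = 28.2 × 9.5 = 267.9 kip·in.
Critical point at (x, y) = (3, 6.75) from centroid. f_tx = M·y/J = 2.769 kip/in; f_ty = M·x/J = 1.231 kip/in.
Resultant f_max = √[f_tx² + (f_v + f_ty)²] = √[2.769² + (1.044 + 1.231)²] = 3.584 kip/in.
Capacity per unit length: r_n/Ω = (1/2.0) × 0.6 × 60 × (0.707 × 0.3125) = 3.977 kip/in.
3.584 ≤ 3.977 → adequate.

f_max ≈ 3.58 kip/in; adequate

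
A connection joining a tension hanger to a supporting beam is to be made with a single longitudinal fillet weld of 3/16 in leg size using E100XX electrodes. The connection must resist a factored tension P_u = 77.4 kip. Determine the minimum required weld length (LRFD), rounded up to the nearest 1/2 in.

E100XX → F_EXX = 100 ksi.
Throat t_e = 0.707 × 0.1875 = 0.1326 in.
φr_n = 0.75 × 0.6 × 100 × 0.1326 = 5.965 kip/in.
L_req = P_u / φr_n = 77.4 / 5.965 = 12.98 in total.
Round up → use L = 13 in.

L = 13 in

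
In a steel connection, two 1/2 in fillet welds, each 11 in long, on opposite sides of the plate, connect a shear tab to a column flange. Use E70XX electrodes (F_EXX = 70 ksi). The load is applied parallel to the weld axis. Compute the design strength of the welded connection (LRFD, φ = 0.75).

Effective throat t_e = 0.707 × 0.5 = 0.3535 in.
Total length L = 22 in; A_we = 0.3535 × 22 = 7.777 in².
F_nw = 0.6 F_EXX = 0.6 × 70 = 42 ksi.
φR_n = 0.75 × 42 × 7.777 = 245 kips.

φR_n ≈ 245 kips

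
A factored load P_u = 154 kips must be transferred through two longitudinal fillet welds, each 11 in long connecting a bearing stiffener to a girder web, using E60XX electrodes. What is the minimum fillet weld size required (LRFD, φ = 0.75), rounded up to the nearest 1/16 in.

E60XX → F_EXX = 60 ksi.
Total weld length L = 22 in.
Required throat t_e = P_u / (φ × 0.6 F_EXX × L) = 154 / (0.75 × 0.6 × 60 × 22) = 0.2593 in.
Required leg w = t_e / 0.707 = 0.3667 in → use 3/8 in.

w = 3/8 in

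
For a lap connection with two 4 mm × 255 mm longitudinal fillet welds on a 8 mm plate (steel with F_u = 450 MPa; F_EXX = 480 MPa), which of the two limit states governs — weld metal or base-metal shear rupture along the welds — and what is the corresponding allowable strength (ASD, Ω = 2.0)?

t_e = 0.707 × 4 = 2.828 mm; L = 510 mm.
Weld metal: R_n/Ω = (1/2.0) × 0.6 × 480 × 2.828 × 510 × 10⁻³ = 207.7 kN.
Base metal (shear rupture): R_n/Ω = (1/2.0) × 0.6 × 450 × 8 × 510 × 10⁻³ = 550.8 kN.
Governing: weld metal.

R_n/Ω ≈ 208 kN (weld metal governs)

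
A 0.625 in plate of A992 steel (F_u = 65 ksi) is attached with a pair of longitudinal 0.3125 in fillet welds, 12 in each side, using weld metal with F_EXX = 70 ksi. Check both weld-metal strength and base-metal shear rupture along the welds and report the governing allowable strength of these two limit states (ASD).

R_n/Ω ≈ 111 kip (weld metal governs)

t_e = 0.707 × 0.3125 = 0.2209 in; L = 24 in.
Weld metal: R_n/Ω = (1/2.0) × 0.6 × 70 × 0.2209 × 24 = 111.4 kip.
Base metal (shear rupture): R_n/Ω = (1/2.0) × 0.6 × 65 × 0.625 × 24 = 292.5 kip.
Governing: weld metal.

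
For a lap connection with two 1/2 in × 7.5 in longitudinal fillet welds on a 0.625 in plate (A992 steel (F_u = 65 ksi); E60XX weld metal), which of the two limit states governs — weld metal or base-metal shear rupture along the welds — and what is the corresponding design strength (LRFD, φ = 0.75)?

E60XX → F_EXX = 60 ksi.
t_e = 0.707 × 0.5 = 0.3535 in; L = 15 in.
Weld metal: φR_n = 0.75 × 0.6 × 60 × 0.3535 × 15 = 143.2 kip.
Base metal (shear rupture): φR_n = 0.75 × 0.6 × 65 × 0.625 × 15 = 274.2 kip.
Governing: weld metal.

φR_n ≈ 143 kip (weld metal governs)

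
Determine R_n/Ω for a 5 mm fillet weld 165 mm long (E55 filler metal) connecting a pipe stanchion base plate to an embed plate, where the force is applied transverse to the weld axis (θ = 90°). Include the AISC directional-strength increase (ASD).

E55XX → F_EXX = 550 MPa.
t_e = 0.707 × 5 = 3.535 mm; A_we = 3.535 × 165 = 583.3 mm².
Directional factor: 1.0 + 0.5 sin^1.5(90°) = 1.5.
F_nw = 0.6 × 550 × 1.5 = 495 MPa.
R_n/Ω = (495 × 583.3) / 2.0 × 10⁻³ = 144.4 kN.

R_n/Ω ≈ 144 kN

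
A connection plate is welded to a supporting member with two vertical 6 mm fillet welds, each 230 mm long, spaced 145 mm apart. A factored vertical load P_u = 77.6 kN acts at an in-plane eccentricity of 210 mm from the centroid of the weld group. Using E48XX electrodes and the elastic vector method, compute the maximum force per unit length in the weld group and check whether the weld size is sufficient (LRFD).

E48XX → F_EXX = 480 MPa.
Total weld length L_w = 460 mm. Treat welds as unit-width lines.
Polar moment about centroid: J = 2[d³/12 + d(b/2)²] = 2[230³/12 + 230×72.5²] = 4446000 mm³.
Direct shear f_v = P/L_w = 77.6×10³ / 460 = 168.7 N/mm (vertical).
Torsion M = P·e = 77.6×10³ × 210 = 16296000 N·mm.
Critical point at (x, y) = (72.5, 115) from centroid. f_tx = M·y/J = 421.5 N/mm; f_ty = M·x/J = 265.8 N/mm.
Resultant f_max = √[f_tx² + (f_v + f_ty)²] = √[421.5² + (168.7 + 265.8)²] = 605.3 N/mm.
Capacity per unit length: φr_n = 0.75 × 0.6 × 480 × (0.707 × 6) = 916.3 N/mm.
605.3 ≤ 916.3 → adequate.

f_max ≈ 605 N/mm; adequate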